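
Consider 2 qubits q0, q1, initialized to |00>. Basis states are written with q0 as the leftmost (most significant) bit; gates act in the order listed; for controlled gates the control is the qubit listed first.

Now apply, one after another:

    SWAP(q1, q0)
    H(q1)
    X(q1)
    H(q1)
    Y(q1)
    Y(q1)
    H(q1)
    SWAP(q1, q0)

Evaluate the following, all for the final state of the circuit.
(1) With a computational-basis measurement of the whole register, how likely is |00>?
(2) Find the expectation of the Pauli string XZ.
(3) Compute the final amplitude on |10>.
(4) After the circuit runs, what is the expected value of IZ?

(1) Outcome |00> occurs with probability 1/2. Key observation: the block from step 4 through step 7 cancels to the identity and can be dropped.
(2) The expectation value of XZ is 1.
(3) The final state's coefficient on |10> equals sqrt(2)/2.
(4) In the final state, IZ has expectation 1.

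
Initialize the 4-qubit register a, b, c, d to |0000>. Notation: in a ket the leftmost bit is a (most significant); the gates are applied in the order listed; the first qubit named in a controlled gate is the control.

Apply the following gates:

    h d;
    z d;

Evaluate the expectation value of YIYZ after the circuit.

The observable YIYZ averages to 0.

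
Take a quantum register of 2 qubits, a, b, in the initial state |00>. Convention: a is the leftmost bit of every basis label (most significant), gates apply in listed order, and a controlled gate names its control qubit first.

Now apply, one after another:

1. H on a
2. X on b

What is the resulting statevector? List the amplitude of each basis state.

The resulting statevector has amplitude 0 on |00>, sqrt(2)/2 on |01>, 0 on |10>, sqrt(2)/2 on |11>.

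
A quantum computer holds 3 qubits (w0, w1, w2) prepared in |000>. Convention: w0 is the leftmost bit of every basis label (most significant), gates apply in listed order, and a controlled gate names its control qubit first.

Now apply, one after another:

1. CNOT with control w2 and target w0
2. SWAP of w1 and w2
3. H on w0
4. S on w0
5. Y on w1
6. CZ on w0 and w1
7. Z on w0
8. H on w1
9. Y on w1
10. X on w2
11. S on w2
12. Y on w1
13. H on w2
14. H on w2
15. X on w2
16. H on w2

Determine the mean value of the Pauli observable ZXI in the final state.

The expectation value of ZXI is 0.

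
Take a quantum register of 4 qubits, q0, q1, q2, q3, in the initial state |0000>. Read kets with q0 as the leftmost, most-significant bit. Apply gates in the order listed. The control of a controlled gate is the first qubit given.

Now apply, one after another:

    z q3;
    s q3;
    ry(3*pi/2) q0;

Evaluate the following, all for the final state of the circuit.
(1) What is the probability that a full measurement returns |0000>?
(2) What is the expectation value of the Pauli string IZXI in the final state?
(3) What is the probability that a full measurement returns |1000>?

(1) A full measurement returns |0000> with probability 1/2.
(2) The expectation value of IZXI is 0.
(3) Outcome |1000> occurs with probability 1/2.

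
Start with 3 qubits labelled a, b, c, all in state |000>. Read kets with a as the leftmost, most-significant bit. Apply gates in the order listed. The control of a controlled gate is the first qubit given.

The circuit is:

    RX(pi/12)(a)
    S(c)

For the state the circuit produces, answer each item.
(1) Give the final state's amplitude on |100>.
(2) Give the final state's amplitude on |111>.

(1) The amplitude on |100> is -I*sqrt(sqrt(2) + 2)/4 + I*sqrt(6 - 3*sqrt(2))/4.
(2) The final state's coefficient on |111> equals 0.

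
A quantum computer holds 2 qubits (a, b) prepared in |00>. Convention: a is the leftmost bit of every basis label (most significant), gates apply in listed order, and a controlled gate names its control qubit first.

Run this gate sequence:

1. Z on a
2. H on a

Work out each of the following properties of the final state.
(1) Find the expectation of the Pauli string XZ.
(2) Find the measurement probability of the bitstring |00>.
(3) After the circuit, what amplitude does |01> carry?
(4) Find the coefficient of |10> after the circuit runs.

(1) In the final state, XZ has expectation 1.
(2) The probability of measuring |00> is 1/2.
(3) |01> carries amplitude 0 in the final state.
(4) The amplitude on |10> is sqrt(2)/2.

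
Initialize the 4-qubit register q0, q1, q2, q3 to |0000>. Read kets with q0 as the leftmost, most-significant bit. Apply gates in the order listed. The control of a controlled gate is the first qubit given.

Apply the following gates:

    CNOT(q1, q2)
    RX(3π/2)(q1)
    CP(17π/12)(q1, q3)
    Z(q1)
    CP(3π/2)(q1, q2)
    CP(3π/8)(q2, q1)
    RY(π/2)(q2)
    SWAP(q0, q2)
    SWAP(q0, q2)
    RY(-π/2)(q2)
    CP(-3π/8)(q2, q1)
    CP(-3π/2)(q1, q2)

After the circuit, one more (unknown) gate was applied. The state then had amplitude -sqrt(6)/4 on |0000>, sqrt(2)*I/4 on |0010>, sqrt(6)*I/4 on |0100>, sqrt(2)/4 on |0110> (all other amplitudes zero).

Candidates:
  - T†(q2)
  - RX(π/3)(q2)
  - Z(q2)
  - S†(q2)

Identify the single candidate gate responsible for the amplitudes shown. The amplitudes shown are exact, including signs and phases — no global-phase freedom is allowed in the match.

The unique candidate consistent with the amplitudes is RX(π/3)(q2). Key observation: steps 5-12 multiply out to the identity, so the circuit reduces to the remaining gates.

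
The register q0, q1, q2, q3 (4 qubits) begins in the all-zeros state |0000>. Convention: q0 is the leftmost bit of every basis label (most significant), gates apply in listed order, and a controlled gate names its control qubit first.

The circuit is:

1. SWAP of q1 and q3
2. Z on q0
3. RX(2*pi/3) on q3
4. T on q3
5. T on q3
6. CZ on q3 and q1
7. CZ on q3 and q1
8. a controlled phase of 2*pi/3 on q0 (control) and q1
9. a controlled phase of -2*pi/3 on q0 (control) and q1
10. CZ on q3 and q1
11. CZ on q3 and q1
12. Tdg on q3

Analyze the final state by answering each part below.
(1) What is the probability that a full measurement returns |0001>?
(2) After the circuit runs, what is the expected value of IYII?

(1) A full measurement returns |0001> with probability 3/4. Key observation: gates 5-12 undo each other exactly, leaving only the rest of the circuit to track.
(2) In the final state, IYII has expectation 0.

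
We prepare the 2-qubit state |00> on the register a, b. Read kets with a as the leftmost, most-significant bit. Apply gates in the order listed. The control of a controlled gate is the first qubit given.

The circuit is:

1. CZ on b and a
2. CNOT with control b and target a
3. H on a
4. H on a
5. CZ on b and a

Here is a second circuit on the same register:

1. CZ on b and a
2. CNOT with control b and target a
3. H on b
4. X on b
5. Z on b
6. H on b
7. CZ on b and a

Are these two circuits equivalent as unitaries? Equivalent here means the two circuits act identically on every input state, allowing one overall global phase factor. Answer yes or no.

No — the two circuits implement different unitaries, even allowing a global phase.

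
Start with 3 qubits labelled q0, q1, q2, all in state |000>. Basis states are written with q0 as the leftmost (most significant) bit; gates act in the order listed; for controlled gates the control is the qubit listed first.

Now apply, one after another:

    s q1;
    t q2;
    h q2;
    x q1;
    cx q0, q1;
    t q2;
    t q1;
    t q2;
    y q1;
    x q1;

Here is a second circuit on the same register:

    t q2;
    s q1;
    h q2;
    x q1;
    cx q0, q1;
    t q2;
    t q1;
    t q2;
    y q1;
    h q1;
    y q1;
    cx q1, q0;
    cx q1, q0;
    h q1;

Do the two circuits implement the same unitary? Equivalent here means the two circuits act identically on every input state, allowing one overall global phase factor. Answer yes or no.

No, they are not equivalent — no single phase factor reconciles the two unitaries.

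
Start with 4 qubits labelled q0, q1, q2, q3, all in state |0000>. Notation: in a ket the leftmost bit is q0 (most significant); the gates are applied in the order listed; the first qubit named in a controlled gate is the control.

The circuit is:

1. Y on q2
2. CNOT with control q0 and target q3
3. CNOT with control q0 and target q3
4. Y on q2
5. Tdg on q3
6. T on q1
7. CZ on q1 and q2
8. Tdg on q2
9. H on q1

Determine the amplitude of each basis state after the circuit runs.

The final amplitudes are sqrt(2)/2 on |0000>, sqrt(2)/2 on |0100>, and 0 on every other basis state. Key observation: the block from step 1 through step 4 cancels to the identity and can be dropped.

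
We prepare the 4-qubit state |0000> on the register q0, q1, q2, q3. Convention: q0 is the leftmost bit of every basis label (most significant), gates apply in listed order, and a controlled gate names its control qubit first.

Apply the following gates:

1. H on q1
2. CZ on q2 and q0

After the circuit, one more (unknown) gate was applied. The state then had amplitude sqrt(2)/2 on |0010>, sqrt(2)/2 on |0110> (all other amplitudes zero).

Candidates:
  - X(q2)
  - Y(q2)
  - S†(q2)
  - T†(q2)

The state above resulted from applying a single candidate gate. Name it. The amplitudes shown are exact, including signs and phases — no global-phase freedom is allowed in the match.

It was X(q2) that produced the state shown.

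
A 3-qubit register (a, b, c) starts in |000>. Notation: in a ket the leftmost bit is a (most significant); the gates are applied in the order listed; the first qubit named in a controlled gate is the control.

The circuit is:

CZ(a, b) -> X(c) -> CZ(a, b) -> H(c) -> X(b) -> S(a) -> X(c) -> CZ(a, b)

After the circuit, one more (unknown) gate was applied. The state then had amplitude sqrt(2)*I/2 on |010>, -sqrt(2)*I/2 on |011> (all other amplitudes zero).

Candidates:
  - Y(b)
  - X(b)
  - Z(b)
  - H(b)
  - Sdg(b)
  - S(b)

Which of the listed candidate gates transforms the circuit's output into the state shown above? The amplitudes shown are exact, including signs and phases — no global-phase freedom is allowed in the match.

It was Sdg(b) that produced the state shown.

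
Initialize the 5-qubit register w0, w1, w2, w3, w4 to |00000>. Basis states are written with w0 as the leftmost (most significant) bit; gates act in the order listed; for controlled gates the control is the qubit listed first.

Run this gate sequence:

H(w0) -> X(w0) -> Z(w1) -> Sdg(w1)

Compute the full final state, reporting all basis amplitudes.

The resulting statevector has amplitude sqrt(2)/2 on |00000>, sqrt(2)/2 on |10000>, and 0 on every other basis state.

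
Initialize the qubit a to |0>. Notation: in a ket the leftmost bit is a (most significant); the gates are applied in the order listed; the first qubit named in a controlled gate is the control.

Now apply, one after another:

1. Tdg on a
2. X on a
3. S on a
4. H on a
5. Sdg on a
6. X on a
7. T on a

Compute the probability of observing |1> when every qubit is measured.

The probability of measuring |1> is 1/2.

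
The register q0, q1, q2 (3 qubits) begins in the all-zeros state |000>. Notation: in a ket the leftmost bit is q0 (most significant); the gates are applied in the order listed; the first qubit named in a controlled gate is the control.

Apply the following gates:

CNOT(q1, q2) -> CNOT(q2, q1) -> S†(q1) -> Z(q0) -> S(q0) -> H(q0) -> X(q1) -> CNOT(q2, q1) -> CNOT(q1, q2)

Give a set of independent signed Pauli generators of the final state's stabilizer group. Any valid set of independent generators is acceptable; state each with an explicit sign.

The stabilizer group can be generated by +XII, -IZI, -IIZ, among other valid generating sets.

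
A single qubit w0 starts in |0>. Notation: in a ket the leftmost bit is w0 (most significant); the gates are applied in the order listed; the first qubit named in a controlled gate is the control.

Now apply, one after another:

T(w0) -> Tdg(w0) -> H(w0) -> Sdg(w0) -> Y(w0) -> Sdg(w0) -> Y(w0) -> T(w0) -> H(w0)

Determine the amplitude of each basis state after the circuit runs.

The resulting statevector has amplitude -I/2 - exp(3*I*pi/4)/2 on |0>, -I/2 + exp(3*I*pi/4)/2 on |1>.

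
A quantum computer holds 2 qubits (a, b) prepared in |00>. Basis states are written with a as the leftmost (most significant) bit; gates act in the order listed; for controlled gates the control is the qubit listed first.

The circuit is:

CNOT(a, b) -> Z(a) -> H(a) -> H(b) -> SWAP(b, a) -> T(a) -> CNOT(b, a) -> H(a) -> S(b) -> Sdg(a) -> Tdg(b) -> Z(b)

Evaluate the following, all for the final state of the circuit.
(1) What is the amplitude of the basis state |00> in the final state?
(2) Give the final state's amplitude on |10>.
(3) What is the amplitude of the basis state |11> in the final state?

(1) |00> carries amplitude sqrt(2)*(1 + exp(I*pi/4))/4 in the final state.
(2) The amplitude on |10> is sqrt(2)*(-I + exp(3*I*pi/4))/4.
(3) The amplitude on |11> is sqrt(2)*(-1 - exp(3*I*pi/4))/4.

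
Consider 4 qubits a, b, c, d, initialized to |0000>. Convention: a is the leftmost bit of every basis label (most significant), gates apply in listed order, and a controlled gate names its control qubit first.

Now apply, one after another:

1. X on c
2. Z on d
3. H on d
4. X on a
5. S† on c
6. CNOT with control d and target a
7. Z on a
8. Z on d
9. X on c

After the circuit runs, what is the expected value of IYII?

The expectation value of IYII is 0.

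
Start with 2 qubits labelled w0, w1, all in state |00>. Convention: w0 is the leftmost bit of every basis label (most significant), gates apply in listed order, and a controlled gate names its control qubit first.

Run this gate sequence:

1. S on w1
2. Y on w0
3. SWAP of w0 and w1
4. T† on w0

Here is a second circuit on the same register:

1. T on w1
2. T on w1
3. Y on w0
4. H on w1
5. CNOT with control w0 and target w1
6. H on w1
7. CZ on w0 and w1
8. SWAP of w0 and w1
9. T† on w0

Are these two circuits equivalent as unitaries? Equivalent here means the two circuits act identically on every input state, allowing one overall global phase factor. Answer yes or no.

Yes — the two circuits implement the same unitary up to a global phase.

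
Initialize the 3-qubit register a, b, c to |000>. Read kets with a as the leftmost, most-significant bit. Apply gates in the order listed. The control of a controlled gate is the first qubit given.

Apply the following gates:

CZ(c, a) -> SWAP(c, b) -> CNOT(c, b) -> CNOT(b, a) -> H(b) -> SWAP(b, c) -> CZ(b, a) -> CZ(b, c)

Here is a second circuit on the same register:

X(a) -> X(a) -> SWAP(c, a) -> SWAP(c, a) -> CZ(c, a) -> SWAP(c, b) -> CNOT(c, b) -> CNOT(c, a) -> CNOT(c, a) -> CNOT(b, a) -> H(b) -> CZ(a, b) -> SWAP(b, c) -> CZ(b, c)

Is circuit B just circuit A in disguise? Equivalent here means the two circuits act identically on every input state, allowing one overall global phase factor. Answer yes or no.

No: there is an input state on which the two circuits produce genuinely different outputs (not merely differing by a phase).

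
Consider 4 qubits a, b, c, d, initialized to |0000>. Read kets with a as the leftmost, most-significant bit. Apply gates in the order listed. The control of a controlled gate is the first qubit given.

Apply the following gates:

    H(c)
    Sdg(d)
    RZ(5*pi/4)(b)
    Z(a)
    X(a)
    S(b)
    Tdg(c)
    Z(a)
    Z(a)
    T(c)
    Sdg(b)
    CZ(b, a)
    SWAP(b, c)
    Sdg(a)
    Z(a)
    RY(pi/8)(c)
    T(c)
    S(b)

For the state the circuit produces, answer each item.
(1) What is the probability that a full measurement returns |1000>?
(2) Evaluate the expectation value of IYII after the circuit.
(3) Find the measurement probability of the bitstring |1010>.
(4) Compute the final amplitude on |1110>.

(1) The probability of measuring |1000> is cos(pi/16)**2/2. Key observation: steps 6-11 multiply out to the identity, so the circuit reduces to the remaining gates.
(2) The expectation value of IYII is 1.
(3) The probability of measuring |1010> is sin(pi/16)**2/2.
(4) The final state's coefficient on |1110> equals sqrt(2)*exp(5*I*pi/8)*sin(pi/16)/2.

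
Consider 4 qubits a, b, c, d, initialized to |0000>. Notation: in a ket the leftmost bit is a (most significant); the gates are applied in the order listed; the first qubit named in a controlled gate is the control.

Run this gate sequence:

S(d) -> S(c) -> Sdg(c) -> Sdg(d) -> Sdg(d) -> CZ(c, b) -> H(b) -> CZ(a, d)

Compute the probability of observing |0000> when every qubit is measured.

The probability of measuring |0000> is 1/2. Key observation: the block from step 1 through step 4 cancels to the identity and can be dropped.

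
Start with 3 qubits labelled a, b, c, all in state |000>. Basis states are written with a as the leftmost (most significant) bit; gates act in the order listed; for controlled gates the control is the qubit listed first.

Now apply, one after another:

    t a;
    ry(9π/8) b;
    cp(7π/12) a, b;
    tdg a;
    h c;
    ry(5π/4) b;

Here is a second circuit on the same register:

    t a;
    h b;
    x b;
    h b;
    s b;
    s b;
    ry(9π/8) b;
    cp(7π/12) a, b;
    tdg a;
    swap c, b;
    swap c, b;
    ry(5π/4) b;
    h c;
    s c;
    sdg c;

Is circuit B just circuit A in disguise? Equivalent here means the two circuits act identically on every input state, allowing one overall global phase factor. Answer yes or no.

Yes, they are equivalent — the unitaries differ by at most a global phase.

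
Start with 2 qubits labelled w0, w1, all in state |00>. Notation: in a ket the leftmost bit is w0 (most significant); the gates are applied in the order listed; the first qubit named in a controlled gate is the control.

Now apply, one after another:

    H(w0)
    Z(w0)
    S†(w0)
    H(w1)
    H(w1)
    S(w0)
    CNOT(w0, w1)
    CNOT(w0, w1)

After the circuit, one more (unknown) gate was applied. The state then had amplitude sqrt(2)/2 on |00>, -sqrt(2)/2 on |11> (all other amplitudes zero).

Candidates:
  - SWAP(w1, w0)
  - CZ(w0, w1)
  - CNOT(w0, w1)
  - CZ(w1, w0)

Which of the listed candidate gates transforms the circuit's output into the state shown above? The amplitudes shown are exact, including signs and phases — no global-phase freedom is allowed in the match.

It was CNOT(w0, w1) that produced the state shown. Key observation: steps 3-6 multiply out to the identity, so the circuit reduces to the remaining gates.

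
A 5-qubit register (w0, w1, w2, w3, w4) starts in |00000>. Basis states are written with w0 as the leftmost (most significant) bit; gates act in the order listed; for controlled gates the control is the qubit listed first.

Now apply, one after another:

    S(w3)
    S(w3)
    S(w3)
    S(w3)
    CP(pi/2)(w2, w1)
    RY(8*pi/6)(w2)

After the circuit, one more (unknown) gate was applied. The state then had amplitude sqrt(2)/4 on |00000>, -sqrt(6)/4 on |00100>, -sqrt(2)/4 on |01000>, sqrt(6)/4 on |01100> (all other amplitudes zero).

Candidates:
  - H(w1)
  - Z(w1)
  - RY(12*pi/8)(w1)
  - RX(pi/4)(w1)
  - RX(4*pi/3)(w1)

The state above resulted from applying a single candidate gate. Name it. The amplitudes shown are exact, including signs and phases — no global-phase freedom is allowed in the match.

It was RY(12*pi/8)(w1) that produced the state shown. Key observation: steps 1-4 multiply out to the identity, so the circuit reduces to the remaining gates.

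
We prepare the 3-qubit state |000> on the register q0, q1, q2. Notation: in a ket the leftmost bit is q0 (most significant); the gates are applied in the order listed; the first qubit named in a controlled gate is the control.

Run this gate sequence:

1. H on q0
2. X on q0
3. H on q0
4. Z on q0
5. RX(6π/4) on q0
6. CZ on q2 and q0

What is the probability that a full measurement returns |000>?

The probability of measuring |000> is 1/2.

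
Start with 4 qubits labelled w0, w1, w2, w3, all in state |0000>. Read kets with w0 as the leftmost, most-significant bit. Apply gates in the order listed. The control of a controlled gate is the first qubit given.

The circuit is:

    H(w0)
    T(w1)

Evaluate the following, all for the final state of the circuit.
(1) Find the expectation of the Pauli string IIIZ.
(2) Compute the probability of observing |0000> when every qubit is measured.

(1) The expectation value of IIIZ is 1.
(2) A full measurement returns |0000> with probability 1/2.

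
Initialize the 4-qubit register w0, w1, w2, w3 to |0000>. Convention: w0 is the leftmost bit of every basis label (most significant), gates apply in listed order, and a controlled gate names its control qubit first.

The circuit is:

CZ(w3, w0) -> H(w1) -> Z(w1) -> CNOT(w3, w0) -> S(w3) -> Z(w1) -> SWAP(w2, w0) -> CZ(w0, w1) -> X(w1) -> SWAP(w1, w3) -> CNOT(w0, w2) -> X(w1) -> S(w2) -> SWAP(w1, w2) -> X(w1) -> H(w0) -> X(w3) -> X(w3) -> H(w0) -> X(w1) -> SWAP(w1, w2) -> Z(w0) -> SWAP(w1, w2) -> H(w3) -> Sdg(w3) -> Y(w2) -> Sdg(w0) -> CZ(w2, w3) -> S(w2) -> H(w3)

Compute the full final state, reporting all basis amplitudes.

The resulting statevector has amplitude -sqrt(2)*I/2 on |0000>, -sqrt(2)*I/2 on |0001>, and 0 on every other basis state. Key observation: steps 14-21 multiply out to the identity, so the circuit reduces to the remaining gates.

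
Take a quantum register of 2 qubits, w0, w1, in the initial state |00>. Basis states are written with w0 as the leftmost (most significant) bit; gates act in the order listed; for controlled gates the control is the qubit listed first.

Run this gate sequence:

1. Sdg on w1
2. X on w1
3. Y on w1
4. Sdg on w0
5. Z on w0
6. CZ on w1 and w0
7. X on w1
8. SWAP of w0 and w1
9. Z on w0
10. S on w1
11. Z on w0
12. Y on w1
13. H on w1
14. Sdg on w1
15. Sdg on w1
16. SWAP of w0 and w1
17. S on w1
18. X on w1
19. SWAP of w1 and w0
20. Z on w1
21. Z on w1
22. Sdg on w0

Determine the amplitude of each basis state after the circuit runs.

The resulting statevector has amplitude sqrt(2)*I/2 on |00>, sqrt(2)*I/2 on |01>, 0 on |10>, 0 on |11>.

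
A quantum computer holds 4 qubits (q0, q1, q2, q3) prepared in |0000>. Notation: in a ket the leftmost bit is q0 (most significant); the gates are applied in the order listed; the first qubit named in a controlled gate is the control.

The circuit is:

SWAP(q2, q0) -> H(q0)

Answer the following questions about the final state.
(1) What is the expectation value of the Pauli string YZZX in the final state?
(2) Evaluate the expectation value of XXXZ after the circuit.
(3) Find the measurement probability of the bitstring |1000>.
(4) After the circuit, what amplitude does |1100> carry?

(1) The observable YZZX averages to 0.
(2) The observable XXXZ averages to 0.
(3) Outcome |1000> occurs with probability 1/2.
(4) The final state's coefficient on |1100> equals 0.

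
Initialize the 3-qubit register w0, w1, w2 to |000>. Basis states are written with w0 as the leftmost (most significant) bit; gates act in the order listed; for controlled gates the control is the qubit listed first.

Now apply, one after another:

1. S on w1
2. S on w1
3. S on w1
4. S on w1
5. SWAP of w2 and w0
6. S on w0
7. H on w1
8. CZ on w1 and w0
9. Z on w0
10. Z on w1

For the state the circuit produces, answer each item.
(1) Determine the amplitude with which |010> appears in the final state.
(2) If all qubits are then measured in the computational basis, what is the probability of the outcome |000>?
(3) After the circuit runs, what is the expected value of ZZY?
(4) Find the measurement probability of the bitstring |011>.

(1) The final state's coefficient on |010> equals -sqrt(2)/2.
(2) The probability of measuring |000> is 1/2.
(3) The expectation value of ZZY is 0.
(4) The probability of measuring |011> is 0.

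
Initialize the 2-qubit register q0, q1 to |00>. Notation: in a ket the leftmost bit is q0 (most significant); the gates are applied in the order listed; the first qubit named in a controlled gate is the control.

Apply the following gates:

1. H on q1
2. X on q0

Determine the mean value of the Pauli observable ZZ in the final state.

The expectation value of ZZ is 0.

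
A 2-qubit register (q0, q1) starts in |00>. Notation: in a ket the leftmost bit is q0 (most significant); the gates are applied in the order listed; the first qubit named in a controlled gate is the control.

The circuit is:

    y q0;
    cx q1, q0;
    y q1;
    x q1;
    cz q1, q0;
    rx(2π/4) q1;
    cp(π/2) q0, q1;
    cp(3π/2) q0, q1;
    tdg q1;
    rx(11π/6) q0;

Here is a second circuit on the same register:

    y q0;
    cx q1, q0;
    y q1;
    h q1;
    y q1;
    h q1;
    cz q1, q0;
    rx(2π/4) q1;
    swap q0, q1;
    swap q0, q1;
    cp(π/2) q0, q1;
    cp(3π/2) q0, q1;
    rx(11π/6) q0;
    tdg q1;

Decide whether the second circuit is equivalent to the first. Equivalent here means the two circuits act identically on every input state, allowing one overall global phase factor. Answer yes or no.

No — the two circuits implement different unitaries, even allowing a global phase.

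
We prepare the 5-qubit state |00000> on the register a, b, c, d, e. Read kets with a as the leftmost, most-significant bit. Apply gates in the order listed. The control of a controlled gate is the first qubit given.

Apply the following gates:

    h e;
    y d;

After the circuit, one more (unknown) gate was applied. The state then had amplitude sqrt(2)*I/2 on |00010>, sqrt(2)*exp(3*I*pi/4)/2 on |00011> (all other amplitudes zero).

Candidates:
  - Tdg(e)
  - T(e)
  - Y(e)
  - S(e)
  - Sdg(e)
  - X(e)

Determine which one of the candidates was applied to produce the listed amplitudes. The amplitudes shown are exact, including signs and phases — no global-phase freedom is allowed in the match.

The applied gate was T(e).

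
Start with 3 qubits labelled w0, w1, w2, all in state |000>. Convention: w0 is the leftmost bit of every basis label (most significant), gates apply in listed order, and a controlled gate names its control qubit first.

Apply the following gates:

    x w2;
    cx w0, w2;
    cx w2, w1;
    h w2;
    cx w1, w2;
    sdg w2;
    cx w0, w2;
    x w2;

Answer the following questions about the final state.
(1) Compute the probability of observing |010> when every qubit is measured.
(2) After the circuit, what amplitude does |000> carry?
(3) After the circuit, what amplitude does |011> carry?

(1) The probability of measuring |010> is 1/2.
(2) |000> carries amplitude 0 in the final state.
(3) The final state's coefficient on |011> equals -sqrt(2)/2.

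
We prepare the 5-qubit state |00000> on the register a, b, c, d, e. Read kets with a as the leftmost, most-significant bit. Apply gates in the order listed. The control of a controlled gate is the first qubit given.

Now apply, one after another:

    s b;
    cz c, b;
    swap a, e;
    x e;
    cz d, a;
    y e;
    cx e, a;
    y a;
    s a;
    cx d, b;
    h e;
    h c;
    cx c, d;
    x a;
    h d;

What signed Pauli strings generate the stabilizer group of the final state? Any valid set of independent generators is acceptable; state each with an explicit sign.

One valid set of independent stabilizer generators is +IIXZI, +IIZXI, +IIIIX, +ZIIII, +IZIII (any independent generating set of the same group is equally correct).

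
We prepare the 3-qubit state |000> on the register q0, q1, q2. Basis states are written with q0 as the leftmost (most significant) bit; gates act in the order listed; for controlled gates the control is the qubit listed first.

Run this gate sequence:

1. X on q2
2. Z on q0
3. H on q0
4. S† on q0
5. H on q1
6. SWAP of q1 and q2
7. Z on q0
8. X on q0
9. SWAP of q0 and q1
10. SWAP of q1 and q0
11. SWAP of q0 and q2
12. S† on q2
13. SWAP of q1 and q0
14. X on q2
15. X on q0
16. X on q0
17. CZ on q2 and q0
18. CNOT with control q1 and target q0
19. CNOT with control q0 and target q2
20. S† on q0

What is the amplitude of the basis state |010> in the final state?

|010> carries amplitude -I/2 in the final state.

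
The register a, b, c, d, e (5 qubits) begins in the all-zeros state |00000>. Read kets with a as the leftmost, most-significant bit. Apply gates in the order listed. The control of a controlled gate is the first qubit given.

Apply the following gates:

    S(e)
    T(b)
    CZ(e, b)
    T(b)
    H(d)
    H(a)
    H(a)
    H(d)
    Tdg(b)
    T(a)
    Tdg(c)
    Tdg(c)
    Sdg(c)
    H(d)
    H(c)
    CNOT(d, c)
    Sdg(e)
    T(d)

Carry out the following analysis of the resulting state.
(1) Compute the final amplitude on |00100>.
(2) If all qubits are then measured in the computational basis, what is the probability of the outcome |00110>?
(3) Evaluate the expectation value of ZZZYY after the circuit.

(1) The final state's coefficient on |00100> equals 1/2. Key observation: the block from step 4 through step 9 cancels to the identity and can be dropped.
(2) The probability of measuring |00110> is 1/4.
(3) In the final state, ZZZYY has expectation 0.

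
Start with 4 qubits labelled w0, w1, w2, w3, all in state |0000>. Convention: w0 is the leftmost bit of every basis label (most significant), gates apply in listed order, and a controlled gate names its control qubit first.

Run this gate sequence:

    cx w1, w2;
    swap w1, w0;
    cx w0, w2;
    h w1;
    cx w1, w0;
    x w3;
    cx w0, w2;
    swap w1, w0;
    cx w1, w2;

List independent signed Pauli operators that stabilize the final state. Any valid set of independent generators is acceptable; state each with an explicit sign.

The final state is stabilized by the group generated by +XXII, +ZZII, +IIZI, -IIIZ; other independent generating sets are equally valid.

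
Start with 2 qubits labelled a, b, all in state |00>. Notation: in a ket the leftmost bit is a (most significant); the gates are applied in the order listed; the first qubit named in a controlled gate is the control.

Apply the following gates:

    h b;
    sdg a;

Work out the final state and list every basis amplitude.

The resulting statevector has amplitude sqrt(2)/2 on |00>, sqrt(2)/2 on |01>, 0 on |10>, 0 on |11>.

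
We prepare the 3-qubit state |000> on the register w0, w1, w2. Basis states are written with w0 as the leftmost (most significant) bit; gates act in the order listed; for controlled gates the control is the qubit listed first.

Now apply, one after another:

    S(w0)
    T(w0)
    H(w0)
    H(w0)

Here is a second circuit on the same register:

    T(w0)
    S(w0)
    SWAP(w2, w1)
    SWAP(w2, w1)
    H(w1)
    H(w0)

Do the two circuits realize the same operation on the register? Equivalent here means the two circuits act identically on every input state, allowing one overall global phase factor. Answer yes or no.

No, they are not equivalent — no single phase factor reconciles the two unitaries.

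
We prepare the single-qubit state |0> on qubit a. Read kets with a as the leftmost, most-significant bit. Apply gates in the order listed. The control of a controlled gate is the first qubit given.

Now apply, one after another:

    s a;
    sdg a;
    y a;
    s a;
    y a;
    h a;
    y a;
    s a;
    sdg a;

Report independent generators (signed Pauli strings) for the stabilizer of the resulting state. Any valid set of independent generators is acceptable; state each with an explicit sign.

The final state is stabilized by the group generated by -X; other independent generating sets are equally valid.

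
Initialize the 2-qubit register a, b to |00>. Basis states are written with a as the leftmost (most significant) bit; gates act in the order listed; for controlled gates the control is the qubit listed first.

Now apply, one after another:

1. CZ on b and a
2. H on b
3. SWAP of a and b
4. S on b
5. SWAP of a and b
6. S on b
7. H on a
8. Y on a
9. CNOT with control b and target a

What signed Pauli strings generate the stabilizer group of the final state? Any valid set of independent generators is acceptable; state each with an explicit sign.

One valid set of independent stabilizer generators is -XI, -IY (any independent generating set of the same group is equally correct).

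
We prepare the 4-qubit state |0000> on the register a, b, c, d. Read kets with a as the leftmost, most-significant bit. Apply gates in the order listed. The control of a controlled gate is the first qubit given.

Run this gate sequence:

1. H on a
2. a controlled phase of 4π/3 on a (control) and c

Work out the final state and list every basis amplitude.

After the circuit, the state carries amplitude sqrt(2)/2 on |0000>, sqrt(2)/2 on |1000>, and 0 on every other basis state.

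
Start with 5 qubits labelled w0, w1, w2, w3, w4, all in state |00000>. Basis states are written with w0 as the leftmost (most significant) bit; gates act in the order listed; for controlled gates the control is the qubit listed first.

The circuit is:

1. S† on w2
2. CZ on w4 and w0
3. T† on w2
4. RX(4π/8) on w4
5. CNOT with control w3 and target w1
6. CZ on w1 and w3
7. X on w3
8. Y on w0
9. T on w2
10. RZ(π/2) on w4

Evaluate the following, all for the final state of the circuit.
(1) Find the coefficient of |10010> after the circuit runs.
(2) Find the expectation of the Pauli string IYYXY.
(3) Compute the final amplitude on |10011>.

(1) The amplitude on |10010> is sqrt(2)*exp(I*pi/4)/2.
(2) In the final state, IYYXY has expectation 0.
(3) The final state's coefficient on |10011> equals sqrt(2)*exp(I*pi/4)/2.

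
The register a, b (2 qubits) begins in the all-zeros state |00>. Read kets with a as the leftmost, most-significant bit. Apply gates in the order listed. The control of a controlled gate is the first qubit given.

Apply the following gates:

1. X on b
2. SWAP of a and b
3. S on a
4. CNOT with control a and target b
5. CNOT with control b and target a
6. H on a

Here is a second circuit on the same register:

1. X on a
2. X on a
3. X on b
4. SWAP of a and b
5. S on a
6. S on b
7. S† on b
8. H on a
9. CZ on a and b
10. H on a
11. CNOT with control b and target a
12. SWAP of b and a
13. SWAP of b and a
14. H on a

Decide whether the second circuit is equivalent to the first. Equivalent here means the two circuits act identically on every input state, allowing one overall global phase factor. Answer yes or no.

No: there is an input state on which the two circuits produce genuinely different outputs (not merely differing by a phase).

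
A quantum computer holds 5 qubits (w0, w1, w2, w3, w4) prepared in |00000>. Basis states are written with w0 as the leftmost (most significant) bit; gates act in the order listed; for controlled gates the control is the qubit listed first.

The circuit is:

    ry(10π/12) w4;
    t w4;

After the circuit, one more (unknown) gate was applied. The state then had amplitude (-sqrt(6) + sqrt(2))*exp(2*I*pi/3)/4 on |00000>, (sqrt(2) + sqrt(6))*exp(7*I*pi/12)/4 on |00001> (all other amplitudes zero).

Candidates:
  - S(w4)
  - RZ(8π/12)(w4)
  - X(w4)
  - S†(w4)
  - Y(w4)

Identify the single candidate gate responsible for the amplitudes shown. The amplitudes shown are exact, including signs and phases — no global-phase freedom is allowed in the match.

The applied gate was RZ(8π/12)(w4).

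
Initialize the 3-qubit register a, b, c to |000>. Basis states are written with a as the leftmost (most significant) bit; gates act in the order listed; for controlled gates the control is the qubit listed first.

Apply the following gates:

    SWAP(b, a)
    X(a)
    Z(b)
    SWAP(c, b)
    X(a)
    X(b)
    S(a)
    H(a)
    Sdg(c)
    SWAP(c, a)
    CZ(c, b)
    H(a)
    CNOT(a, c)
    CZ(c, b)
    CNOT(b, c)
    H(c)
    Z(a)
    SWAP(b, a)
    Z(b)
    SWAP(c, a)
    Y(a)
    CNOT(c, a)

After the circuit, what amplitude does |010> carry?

The final state's coefficient on |010> equals 0.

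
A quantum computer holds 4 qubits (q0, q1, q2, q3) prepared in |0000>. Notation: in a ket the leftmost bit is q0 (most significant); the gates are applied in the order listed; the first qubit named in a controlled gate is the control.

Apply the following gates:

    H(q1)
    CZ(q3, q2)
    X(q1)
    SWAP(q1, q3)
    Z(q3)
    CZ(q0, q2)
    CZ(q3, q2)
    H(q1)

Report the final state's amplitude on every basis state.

After the circuit, the state carries amplitude 1/2 on |0000>, -1/2 on |0001>, 1/2 on |0100>, -1/2 on |0101>, and 0 on every other basis state.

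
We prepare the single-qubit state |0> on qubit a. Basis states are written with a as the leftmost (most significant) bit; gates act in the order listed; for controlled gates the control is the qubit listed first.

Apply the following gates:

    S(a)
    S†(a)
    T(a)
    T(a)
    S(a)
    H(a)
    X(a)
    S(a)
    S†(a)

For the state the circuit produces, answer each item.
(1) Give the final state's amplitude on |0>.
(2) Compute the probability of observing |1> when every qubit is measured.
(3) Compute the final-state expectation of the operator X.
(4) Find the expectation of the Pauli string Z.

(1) The final state's coefficient on |0> equals sqrt(2)/2.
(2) A full measurement returns |1> with probability 1/2.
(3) The expectation value of X is 1.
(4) The expectation value of Z is 0.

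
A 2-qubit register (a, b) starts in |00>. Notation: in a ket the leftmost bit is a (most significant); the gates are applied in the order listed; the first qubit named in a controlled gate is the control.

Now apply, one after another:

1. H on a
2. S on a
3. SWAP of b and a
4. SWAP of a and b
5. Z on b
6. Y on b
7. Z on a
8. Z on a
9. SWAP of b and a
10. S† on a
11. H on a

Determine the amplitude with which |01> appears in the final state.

|01> carries amplitude I/2 in the final state.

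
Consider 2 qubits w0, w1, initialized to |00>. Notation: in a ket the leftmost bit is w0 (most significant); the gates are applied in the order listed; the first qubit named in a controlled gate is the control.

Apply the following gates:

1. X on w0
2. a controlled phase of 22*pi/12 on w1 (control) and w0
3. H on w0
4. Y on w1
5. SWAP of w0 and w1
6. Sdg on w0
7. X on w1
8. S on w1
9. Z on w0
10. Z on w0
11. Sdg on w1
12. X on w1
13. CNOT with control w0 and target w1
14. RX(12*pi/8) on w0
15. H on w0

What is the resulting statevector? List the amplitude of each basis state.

After the circuit, the state carries amplitude sqrt(2)*(1 + I)/4 on |00>, sqrt(2)*(-1 - I)/4 on |01>, sqrt(2)*(-1 + I)/4 on |10>, sqrt(2)*(1 - I)/4 on |11>.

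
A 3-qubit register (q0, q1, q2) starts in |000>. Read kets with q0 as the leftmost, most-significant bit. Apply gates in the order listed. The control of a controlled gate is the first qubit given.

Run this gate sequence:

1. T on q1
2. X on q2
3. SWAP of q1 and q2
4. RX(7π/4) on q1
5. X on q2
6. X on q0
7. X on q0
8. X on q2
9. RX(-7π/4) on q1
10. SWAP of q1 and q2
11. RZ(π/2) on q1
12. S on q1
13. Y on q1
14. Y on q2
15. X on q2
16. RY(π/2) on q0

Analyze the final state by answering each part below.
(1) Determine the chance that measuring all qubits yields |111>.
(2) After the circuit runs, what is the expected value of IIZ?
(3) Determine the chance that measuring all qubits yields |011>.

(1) The probability of measuring |111> is 1/2. Key observation: the block from step 3 through step 10 cancels to the identity and can be dropped.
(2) The expectation value of IIZ is -1.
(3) The probability of measuring |011> is 1/2.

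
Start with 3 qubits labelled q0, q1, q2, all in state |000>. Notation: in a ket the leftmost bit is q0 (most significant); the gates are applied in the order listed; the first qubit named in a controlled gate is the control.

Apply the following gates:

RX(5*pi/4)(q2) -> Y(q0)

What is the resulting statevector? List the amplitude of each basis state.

The final amplitudes are -I*sqrt(2 - sqrt(2))/2 on |100>, sqrt(sqrt(2) + 2)/2 on |101>, and 0 on every other basis state.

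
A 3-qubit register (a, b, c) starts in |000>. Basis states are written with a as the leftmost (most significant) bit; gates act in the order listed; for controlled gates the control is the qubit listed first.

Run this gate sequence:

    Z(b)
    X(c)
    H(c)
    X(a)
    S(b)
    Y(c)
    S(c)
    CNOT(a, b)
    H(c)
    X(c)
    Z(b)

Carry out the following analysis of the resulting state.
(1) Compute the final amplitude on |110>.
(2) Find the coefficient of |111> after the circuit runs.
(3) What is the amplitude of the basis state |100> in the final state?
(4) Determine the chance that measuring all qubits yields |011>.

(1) The final state's coefficient on |110> equals -1/2 - I/2.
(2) The amplitude on |111> is 1/2 - I/2.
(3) |100> carries amplitude 0 in the final state.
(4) A full measurement returns |011> with probability 0.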